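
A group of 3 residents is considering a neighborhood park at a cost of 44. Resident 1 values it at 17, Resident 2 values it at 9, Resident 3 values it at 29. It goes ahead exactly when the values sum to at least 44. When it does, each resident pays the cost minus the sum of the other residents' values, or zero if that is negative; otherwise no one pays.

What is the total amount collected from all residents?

24

Total value 55 ≥ cost 44, so it is built.
Resident 1: others sum to 38; max(0, 44 - 38) = 6.
Resident 2: others sum to 46; max(0, 44 - 46) = 0.
Resident 3: others sum to 26; max(0, 44 - 26) = 18.
Total collected = 6 + 0 + 18 = 24.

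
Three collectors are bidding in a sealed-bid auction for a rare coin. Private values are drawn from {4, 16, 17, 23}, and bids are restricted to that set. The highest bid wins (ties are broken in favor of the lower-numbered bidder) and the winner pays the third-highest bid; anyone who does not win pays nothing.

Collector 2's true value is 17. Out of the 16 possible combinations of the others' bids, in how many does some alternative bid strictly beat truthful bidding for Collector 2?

4

Others bid (4, 23): truth gives 0; bid 23 gives 13 > 0. Violating.
Others bid (16, 23): truth gives 0; bid 23 gives 1 > 0. Violating.
Others bid (17, 4): truth gives 0; bid 23 gives 13 > 0. Violating.
Others bid (17, 16): truth gives 0; bid 23 gives 1 > 0. Violating.
Others bid (4, 4): truth gives 13; no alternative beats it.
Others bid (4, 16): truth gives 13; no alternative beats it.
(Checking all 16 profiles: 4 have a profitable deviation, 12 do not.)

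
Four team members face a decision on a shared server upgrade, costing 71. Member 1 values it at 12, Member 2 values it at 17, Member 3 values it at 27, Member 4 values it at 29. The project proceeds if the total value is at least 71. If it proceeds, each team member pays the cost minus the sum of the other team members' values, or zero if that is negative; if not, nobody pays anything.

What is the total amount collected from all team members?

31

Total value 85 ≥ cost 71, so it is built.
Member 1: others sum to 73; max(0, 71 - 73) = 0.
Member 2: others sum to 68; max(0, 71 - 68) = 3.
Member 3: others sum to 58; max(0, 71 - 58) = 13.
Member 4: others sum to 56; max(0, 71 - 56) = 15.
Total collected = 0 + 3 + 13 + 15 = 31.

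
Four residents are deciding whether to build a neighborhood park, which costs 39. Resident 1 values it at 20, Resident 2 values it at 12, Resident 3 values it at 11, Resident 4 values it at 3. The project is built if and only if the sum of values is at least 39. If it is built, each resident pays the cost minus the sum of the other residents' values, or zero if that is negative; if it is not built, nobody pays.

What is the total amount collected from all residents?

22

Total value 46 ≥ cost 39, so it is built.
Resident 1: others sum to 26; max(0, 39 - 26) = 13.
Resident 2: others sum to 34; max(0, 39 - 34) = 5.
Resident 3: others sum to 35; max(0, 39 - 35) = 4.
Resident 4: others sum to 43; max(0, 39 - 43) = 0.
Total collected = 13 + 5 + 4 + 0 = 22.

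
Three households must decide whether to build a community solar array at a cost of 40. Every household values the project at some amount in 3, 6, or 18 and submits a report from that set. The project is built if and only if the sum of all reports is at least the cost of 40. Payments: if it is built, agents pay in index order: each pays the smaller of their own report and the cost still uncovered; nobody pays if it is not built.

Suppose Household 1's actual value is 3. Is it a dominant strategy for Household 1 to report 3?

Check each profile of the others' reports and compare truth against every alternative report.
Others report (18, 18): truth gives 0, best alternative gives -3.
Others report (3, 3): truth gives 0, best alternative gives 0.
Others report (3, 6): truth gives 0, best alternative gives 0.
Others report (3, 18): truth gives 0, best alternative gives 0.
Others report (6, 3): truth gives 0, best alternative gives 0.
Others report (6, 6): truth gives 0, best alternative gives 0.
(Remaining 3 profiles checked similarly; truth is weakly best in each.)
In every case the truthful report is at least as good as any alternative, so it is a dominant strategy.

Yes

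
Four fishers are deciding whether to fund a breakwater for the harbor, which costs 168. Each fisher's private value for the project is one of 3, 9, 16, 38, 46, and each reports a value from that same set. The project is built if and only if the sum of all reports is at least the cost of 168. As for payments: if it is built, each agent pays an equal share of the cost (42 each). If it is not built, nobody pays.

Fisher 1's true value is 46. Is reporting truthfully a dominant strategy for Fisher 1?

Yes

Check each profile of the others' reports and compare truth against every alternative report.
Others report (38, 38, 46): truth gives 4, best alternative gives 0.
Others report (38, 46, 38): truth gives 4, best alternative gives 0.
Others report (46, 38, 38): truth gives 4, best alternative gives 0.
Others report (38, 46, 46): truth gives 4, best alternative gives 4.
Others report (46, 38, 46): truth gives 4, best alternative gives 4.
Others report (46, 46, 38): truth gives 4, best alternative gives 4.
(Remaining 119 profiles checked similarly; truth is weakly best in each.)
In every case the truthful report is at least as good as any alternative, so it is a dominant strategy.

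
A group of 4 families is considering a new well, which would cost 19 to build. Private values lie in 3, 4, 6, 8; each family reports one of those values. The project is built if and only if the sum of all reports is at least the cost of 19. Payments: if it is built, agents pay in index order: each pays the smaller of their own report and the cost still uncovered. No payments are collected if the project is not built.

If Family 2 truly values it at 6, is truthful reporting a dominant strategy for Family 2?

No

Consider the case where Family 1 reports 3, Family 3 reports 4 and Family 4 reports 8.
Truthful report 6: project built, pays 6, utility 6 - 6 = 0.
Report 4 instead: project built, pays 4, utility 6 - 4 = 2.
Since 2 > 0, reporting 4 is strictly better here, so truthful reporting is not dominant.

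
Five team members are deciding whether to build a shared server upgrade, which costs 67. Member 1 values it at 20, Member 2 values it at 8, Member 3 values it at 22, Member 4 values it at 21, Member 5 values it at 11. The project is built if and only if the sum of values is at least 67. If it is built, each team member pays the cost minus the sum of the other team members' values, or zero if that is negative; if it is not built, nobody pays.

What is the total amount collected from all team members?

18

Total value 82 ≥ cost 67, so it is built.
Member 1: others sum to 62; max(0, 67 - 62) = 5.
Member 2: others sum to 74; max(0, 67 - 74) = 0.
Member 3: others sum to 60; max(0, 67 - 60) = 7.
Member 4: others sum to 61; max(0, 67 - 61) = 6.
Member 5: others sum to 71; max(0, 67 - 71) = 0.
Total collected = 5 + 0 + 7 + 6 + 0 = 18.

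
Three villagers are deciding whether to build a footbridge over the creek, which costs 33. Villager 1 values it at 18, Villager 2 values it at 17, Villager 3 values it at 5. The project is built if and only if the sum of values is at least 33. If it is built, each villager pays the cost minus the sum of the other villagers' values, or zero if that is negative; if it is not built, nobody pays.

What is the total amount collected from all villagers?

Total value 40 ≥ cost 33, so it is built.
Villager 1: others sum to 22; max(0, 33 - 22) = 11.
Villager 2: others sum to 23; max(0, 33 - 23) = 10.
Villager 3: others sum to 35; max(0, 33 - 35) = 0.
Total collected = 11 + 10 + 0 = 21.

21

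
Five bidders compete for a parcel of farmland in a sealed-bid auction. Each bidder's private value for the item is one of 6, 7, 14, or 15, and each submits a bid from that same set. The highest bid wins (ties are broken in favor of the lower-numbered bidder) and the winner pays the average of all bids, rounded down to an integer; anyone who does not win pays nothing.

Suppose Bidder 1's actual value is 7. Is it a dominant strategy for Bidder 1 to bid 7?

Check each profile of the others' bids and compare truth against every alternative bid.
Others bid (6, 6, 6, 7): truth gives 1, best alternative gives 0.
Others bid (6, 6, 7, 6): truth gives 1, best alternative gives 0.
Others bid (6, 6, 7, 7): truth gives 1, best alternative gives 0.
Others bid (6, 7, 6, 6): truth gives 1, best alternative gives 0.
Others bid (6, 7, 6, 7): truth gives 1, best alternative gives 0.
Others bid (6, 7, 7, 6): truth gives 1, best alternative gives 0.
(Remaining 250 profiles checked similarly; truth is weakly best in each.)
In every case the truthful bid is at least as good as any alternative, so it is a dominant strategy.

Yes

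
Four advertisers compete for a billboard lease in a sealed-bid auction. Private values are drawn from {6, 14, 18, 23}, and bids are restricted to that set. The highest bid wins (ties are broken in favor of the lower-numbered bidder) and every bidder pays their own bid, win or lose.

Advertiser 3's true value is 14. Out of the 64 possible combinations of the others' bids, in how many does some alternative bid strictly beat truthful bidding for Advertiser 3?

Others bid (6, 6, 18): truth gives -14; bid 18 gives -4 > -14. Violating.
Others bid (6, 6, 23): truth gives -14; bid 6 gives -6 > -14. Violating.
Others bid (6, 14, 6): truth gives -14; bid 18 gives -4 > -14. Violating.
Others bid (6, 14, 14): truth gives -14; bid 18 gives -4 > -14. Violating.
Others bid (6, 6, 6): truth gives 0; no alternative beats it.
Others bid (6, 6, 14): truth gives 0; no alternative beats it.
(Checking all 64 profiles: 62 have a profitable deviation, 2 do not.)

62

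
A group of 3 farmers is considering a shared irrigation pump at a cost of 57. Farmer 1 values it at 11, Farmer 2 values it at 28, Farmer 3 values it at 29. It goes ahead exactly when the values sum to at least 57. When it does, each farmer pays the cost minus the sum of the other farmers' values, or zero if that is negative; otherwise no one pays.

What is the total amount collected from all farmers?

Total value 68 ≥ cost 57, so it is built.
Farmer 1: others sum to 57; max(0, 57 - 57) = 0.
Farmer 2: others sum to 40; max(0, 57 - 40) = 17.
Farmer 3: others sum to 39; max(0, 57 - 39) = 18.
Total collected = 0 + 17 + 18 = 35.

35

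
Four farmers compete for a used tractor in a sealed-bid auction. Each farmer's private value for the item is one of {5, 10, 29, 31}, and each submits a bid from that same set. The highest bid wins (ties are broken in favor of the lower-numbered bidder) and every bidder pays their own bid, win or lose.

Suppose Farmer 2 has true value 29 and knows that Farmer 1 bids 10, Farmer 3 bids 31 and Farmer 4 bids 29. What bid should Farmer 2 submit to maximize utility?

Bid 5: loses but pays 5, utility -5.
Bid 10: loses but pays 10, utility -10.
Bid 29: loses but pays 29, utility -29.
Bid 31: wins, pays 31, utility 29 - 31 = -2.
The best choice is 31 with utility -2.

31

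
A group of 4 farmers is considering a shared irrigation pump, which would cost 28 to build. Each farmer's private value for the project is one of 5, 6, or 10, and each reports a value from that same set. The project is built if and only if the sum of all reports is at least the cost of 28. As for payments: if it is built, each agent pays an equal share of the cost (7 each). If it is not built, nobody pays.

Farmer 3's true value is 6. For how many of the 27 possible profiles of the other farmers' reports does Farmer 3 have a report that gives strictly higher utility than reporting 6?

3

Others report (6, 6, 10): truth gives -1; report 5 gives 0 > -1. Violating.
Others report (6, 10, 6): truth gives -1; report 5 gives 0 > -1. Violating.
Others report (10, 6, 6): truth gives -1; report 5 gives 0 > -1. Violating.
Others report (5, 5, 5): truth gives 0; no alternative beats it.
Others report (5, 5, 6): truth gives 0; no alternative beats it.
(Checking all 27 profiles: 3 have a profitable deviation, 24 do not.)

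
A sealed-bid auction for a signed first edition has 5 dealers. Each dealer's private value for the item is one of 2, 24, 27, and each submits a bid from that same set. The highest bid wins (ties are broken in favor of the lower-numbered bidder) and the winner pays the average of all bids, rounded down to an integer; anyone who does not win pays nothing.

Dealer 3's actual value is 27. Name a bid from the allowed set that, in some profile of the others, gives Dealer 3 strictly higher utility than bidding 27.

24

Suppose Dealer 1 bids 2, Dealer 2 bids 2, Dealer 4 bids 2 and Dealer 5 bids 2.
Bid 27: wins, pays 7, utility 27 - 7 = 20.
Bid 24: wins, pays 6, utility 27 - 6 = 21.
So bidding 24 beats truth here (21 > 20).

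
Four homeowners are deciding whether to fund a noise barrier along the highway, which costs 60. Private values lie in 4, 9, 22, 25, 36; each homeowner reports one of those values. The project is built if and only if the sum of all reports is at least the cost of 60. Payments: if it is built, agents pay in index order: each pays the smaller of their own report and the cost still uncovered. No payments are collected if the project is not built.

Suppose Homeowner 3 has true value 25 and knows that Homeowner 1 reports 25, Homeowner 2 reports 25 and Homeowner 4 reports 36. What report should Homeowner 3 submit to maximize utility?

4

Report 4: project built, pays 4, utility 25 - 4 = 21.
Report 9: project built, pays 9, utility 25 - 9 = 16.
Report 22: project built, pays 10, utility 25 - 10 = 15.
Report 25: project built, pays 10, utility 25 - 10 = 15.
Report 36: project built, pays 10, utility 25 - 10 = 15.
The best choice is 4 with utility 21.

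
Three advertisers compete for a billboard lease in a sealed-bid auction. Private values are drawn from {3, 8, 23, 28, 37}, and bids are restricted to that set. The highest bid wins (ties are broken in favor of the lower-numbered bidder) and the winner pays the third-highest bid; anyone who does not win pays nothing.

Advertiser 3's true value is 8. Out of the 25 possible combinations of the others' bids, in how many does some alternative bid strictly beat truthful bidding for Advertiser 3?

6

Others bid (3, 8): truth gives 0; bid 23 gives 5 > 0. Violating.
Others bid (3, 23): truth gives 0; bid 28 gives 5 > 0. Violating.
Others bid (3, 28): truth gives 0; bid 37 gives 5 > 0. Violating.
Others bid (8, 3): truth gives 0; bid 23 gives 5 > 0. Violating.
Others bid (3, 3): truth gives 5; no alternative beats it.
Others bid (3, 37): truth gives 0; no alternative beats it.
(Checking all 25 profiles: 6 have a profitable deviation, 19 do not.)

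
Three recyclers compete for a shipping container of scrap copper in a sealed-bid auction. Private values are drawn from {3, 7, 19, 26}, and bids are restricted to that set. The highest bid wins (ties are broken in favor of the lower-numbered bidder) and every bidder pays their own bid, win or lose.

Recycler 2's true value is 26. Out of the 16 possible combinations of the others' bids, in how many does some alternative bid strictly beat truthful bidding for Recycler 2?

Others bid (3, 3): truth gives 0; bid 7 gives 19 > 0. Violating.
Others bid (3, 7): truth gives 0; bid 7 gives 19 > 0. Violating.
Others bid (3, 19): truth gives 0; bid 19 gives 7 > 0. Violating.
Others bid (7, 3): truth gives 0; bid 19 gives 7 > 0. Violating.
Others bid (3, 26): truth gives 0; no alternative beats it.
Others bid (7, 26): truth gives 0; no alternative beats it.
(Checking all 16 profiles: 10 have a profitable deviation, 6 do not.)

10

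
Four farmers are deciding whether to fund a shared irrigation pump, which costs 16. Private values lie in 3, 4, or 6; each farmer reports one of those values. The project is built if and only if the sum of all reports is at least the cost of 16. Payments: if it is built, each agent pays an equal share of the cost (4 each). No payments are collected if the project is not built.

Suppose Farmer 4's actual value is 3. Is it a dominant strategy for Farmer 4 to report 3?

Check each profile of the others' reports and compare truth against every alternative report.
Others report (3, 3, 6): truth gives 0, best alternative gives -1.
Others report (3, 6, 3): truth gives 0, best alternative gives -1.
Others report (4, 4, 4): truth gives 0, best alternative gives -1.
Others report (6, 3, 3): truth gives 0, best alternative gives -1.
Others report (3, 4, 6): truth gives -1, best alternative gives -1.
Others report (3, 6, 4): truth gives -1, best alternative gives -1.
(Remaining 21 profiles checked similarly; truth is weakly best in each.)
In every case the truthful report is at least as good as any alternative, so it is a dominant strategy.

Yes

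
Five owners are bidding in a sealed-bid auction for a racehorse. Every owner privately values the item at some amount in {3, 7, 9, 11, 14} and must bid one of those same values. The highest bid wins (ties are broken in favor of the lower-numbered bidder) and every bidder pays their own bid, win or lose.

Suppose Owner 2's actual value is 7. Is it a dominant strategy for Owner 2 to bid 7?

Consider the case where Owner 1 bids 3, Owner 3 bids 3, Owner 4 bids 3 and Owner 5 bids 9.
Truthful bid 7: loses but pays 7, utility -7.
Bid 3 instead: loses but pays 3, utility -3.
Since -3 > -7, bidding 3 is strictly better here, so truthful bidding is not dominant.

No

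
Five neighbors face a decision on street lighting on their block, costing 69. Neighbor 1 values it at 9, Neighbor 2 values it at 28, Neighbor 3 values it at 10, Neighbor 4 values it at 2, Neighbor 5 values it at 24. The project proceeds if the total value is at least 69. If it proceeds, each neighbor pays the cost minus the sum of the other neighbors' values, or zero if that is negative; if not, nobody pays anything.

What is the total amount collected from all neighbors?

55

Total value 73 ≥ cost 69, so it is built.
Neighbor 1: others sum to 64; max(0, 69 - 64) = 5.
Neighbor 2: others sum to 45; max(0, 69 - 45) = 24.
Neighbor 3: others sum to 63; max(0, 69 - 63) = 6.
Neighbor 4: others sum to 71; max(0, 69 - 71) = 0.
Neighbor 5: others sum to 49; max(0, 69 - 49) = 20.
Total collected = 5 + 24 + 6 + 0 + 20 = 55.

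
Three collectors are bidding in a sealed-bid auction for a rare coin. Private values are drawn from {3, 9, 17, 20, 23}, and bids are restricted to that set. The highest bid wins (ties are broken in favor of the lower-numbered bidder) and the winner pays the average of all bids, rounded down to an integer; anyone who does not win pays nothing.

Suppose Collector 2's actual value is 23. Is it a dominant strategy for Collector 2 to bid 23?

No

Consider the case where Collector 1 bids 3 and Collector 3 bids 3.
Truthful bid 23: wins, pays 9, utility 23 - 9 = 14.
Bid 9 instead: wins, pays 5, utility 23 - 5 = 18.
Since 18 > 14, bidding 9 is strictly better here, so truthful bidding is not dominant.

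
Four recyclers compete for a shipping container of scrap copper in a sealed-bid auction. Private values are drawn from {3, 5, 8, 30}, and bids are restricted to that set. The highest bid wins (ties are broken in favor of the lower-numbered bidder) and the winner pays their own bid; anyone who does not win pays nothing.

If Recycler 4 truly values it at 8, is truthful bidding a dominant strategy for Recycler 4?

Consider the case where Recycler 1 bids 3, Recycler 2 bids 3 and Recycler 3 bids 3.
Truthful bid 8: wins, pays 8, utility 8 - 8 = 0.
Bid 5 instead: wins, pays 5, utility 8 - 5 = 3.
Since 3 > 0, bidding 5 is strictly better here, so truthful bidding is not dominant.

No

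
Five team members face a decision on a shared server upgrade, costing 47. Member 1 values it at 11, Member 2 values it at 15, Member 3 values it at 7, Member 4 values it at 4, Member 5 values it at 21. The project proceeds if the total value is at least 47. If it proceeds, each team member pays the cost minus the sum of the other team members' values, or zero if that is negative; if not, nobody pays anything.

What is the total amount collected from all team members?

14

Total value 58 ≥ cost 47, so it is built.
Member 1: others sum to 47; max(0, 47 - 47) = 0.
Member 2: others sum to 43; max(0, 47 - 43) = 4.
Member 3: others sum to 51; max(0, 47 - 51) = 0.
Member 4: others sum to 54; max(0, 47 - 54) = 0.
Member 5: others sum to 37; max(0, 47 - 37) = 10.
Total collected = 0 + 4 + 0 + 0 + 10 = 14.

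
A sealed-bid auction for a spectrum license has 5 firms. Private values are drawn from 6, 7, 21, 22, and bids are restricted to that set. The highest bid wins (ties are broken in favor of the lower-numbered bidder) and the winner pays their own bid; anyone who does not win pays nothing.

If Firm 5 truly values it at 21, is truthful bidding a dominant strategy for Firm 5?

No

Consider the case where Firm 1 bids 6, Firm 2 bids 6, Firm 3 bids 6 and Firm 4 bids 6.
Truthful bid 21: wins, pays 21, utility 21 - 21 = 0.
Bid 7 instead: wins, pays 7, utility 21 - 7 = 14.
Since 14 > 0, bidding 7 is strictly better here, so truthful bidding is not dominant.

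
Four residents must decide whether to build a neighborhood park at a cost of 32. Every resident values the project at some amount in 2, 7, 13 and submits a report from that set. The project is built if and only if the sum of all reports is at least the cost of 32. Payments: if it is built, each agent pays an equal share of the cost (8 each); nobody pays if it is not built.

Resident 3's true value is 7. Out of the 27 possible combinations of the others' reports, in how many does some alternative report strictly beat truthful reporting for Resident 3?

6

Others report (2, 13, 13): truth gives -1; report 2 gives 0 > -1. Violating.
Others report (7, 7, 13): truth gives -1; report 2 gives 0 > -1. Violating.
Others report (7, 13, 7): truth gives -1; report 2 gives 0 > -1. Violating.
Others report (13, 2, 13): truth gives -1; report 2 gives 0 > -1. Violating.
Others report (2, 2, 2): truth gives 0; no alternative beats it.
Others report (2, 2, 7): truth gives 0; no alternative beats it.
(Checking all 27 profiles: 6 have a profitable deviation, 21 do not.)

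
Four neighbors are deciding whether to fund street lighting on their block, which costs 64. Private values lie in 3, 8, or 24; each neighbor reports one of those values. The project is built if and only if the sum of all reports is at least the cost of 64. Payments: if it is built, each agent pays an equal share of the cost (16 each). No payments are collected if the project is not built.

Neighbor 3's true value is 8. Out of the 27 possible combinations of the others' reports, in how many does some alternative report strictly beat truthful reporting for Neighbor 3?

3

Others report (8, 24, 24): truth gives -8; report 3 gives 0 > -8. Violating.
Others report (24, 8, 24): truth gives -8; report 3 gives 0 > -8. Violating.
Others report (24, 24, 8): truth gives -8; report 3 gives 0 > -8. Violating.
Others report (3, 3, 3): truth gives 0; no alternative beats it.
Others report (3, 3, 8): truth gives 0; no alternative beats it.
(Checking all 27 profiles: 3 have a profitable deviation, 24 do not.)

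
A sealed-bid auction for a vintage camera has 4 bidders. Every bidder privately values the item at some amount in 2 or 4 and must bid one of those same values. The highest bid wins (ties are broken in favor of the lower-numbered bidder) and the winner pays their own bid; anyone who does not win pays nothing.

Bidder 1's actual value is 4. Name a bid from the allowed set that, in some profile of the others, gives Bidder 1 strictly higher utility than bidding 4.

Suppose Bidder 2 bids 2, Bidder 3 bids 2 and Bidder 4 bids 2.
Bid 4: wins, pays 4, utility 4 - 4 = 0.
Bid 2: wins, pays 2, utility 4 - 2 = 2.
So bidding 2 beats truth here (2 > 0).

2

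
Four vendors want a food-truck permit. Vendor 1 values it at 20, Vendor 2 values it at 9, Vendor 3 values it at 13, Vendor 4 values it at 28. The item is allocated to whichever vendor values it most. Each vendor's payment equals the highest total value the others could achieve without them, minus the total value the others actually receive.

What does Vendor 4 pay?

Vendor 4 has the highest value and receives the item.
Without Vendor 4, the item would go to the next-highest value, 20, so the others could achieve 20.
With Vendor 4 present and winning, the others receive nothing, so their total is 0.
Payment = 20 - 0 = 20.

20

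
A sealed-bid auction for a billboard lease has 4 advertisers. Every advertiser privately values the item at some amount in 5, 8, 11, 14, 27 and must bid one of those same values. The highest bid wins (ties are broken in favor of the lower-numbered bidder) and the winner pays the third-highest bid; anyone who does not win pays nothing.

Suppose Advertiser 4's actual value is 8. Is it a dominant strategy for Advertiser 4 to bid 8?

No

Consider the case where Advertiser 1 bids 5, Advertiser 2 bids 5 and Advertiser 3 bids 8.
Truthful bid 8: loses, pays 0, utility 0.
Bid 11 instead: wins, pays 5, utility 8 - 5 = 3.
Since 3 > 0, bidding 11 is strictly better here, so truthful bidding is not dominant.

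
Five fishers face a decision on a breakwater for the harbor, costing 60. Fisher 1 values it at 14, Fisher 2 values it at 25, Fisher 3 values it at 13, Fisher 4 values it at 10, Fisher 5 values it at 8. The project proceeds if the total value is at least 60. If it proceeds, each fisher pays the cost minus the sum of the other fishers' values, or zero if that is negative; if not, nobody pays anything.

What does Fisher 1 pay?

4

Total value 70 ≥ cost 60, so the project is built.
The other fishers' values sum to 56.
Cost minus that sum is 60 - 56 = 4.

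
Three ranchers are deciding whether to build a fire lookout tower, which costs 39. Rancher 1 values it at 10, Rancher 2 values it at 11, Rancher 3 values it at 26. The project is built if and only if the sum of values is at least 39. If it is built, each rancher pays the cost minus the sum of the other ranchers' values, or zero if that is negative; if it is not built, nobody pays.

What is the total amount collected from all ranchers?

23

Total value 47 ≥ cost 39, so it is built.
Rancher 1: others sum to 37; max(0, 39 - 37) = 2.
Rancher 2: others sum to 36; max(0, 39 - 36) = 3.
Rancher 3: others sum to 21; max(0, 39 - 21) = 18.
Total collected = 2 + 3 + 18 = 23.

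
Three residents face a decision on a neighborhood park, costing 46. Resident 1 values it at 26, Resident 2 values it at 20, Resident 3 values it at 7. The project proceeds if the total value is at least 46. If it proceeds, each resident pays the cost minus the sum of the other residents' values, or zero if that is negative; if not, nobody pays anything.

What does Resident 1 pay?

19

Total value 53 ≥ cost 46, so the project is built.
The other residents' values sum to 27.
Cost minus that sum is 46 - 27 = 19.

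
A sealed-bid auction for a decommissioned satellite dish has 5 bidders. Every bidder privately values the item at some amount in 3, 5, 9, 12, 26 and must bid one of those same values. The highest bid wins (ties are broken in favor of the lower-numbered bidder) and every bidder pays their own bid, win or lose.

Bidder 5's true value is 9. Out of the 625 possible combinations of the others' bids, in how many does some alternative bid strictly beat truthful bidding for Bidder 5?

Others bid (3, 3, 3, 3): truth gives 0; bid 5 gives 4 > 0. Violating.
Others bid (3, 3, 3, 9): truth gives -9; bid 3 gives -3 > -9. Violating.
Others bid (3, 3, 3, 12): truth gives -9; bid 3 gives -3 > -9. Violating.
Others bid (3, 3, 3, 26): truth gives -9; bid 3 gives -3 > -9. Violating.
Others bid (3, 3, 3, 5): truth gives 0; no alternative beats it.
Others bid (3, 3, 5, 3): truth gives 0; no alternative beats it.
(Checking all 625 profiles: 610 have a profitable deviation, 15 do not.)

610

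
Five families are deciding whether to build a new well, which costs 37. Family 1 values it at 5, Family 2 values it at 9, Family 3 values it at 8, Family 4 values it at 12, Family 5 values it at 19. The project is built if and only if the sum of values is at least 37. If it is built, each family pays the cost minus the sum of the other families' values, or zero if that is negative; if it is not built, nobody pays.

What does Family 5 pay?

3

Total value 53 ≥ cost 37, so the project is built.
The other families' values sum to 34.
Cost minus that sum is 37 - 34 = 3.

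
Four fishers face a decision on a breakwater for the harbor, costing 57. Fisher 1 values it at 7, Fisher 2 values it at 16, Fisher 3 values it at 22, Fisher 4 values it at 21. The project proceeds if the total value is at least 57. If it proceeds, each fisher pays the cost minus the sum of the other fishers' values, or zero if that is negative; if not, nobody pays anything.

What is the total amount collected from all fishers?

Total value 66 ≥ cost 57, so it is built.
Fisher 1: others sum to 59; max(0, 57 - 59) = 0.
Fisher 2: others sum to 50; max(0, 57 - 50) = 7.
Fisher 3: others sum to 44; max(0, 57 - 44) = 13.
Fisher 4: others sum to 45; max(0, 57 - 45) = 12.
Total collected = 0 + 7 + 13 + 12 = 32.

32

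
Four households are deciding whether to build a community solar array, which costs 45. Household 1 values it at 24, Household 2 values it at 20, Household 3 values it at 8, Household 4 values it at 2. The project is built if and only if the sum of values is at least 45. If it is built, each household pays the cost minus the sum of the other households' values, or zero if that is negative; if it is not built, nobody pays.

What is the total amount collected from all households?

Total value 54 ≥ cost 45, so it is built.
Household 1: others sum to 30; max(0, 45 - 30) = 15.
Household 2: others sum to 34; max(0, 45 - 34) = 11.
Household 3: others sum to 46; max(0, 45 - 46) = 0.
Household 4: others sum to 52; max(0, 45 - 52) = 0.
Total collected = 15 + 11 + 0 + 0 = 26.

26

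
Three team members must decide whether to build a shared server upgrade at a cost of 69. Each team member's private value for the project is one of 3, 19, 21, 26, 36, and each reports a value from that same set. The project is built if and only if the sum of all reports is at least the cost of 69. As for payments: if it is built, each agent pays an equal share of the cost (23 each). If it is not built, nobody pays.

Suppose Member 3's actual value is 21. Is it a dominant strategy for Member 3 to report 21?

No

Consider the case where Member 1 reports 19 and Member 2 reports 36.
Truthful report 21: project built, pays 23, utility 21 - 23 = -2.
Report 3 instead: project not built, utility 0.
Since 0 > -2, reporting 3 is strictly better here, so truthful reporting is not dominant.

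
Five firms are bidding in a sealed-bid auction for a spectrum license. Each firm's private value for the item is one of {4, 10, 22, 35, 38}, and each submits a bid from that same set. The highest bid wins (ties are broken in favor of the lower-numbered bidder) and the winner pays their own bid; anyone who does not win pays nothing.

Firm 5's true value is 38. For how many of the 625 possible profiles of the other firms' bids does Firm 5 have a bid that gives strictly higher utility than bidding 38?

Others bid (4, 4, 4, 4): truth gives 0; bid 10 gives 28 > 0. Violating.
Others bid (4, 4, 4, 10): truth gives 0; bid 22 gives 16 > 0. Violating.
Others bid (4, 4, 4, 22): truth gives 0; bid 35 gives 3 > 0. Violating.
Others bid (4, 4, 10, 4): truth gives 0; bid 22 gives 16 > 0. Violating.
Others bid (4, 4, 4, 35): truth gives 0; no alternative beats it.
Others bid (4, 4, 4, 38): truth gives 0; no alternative beats it.
(Checking all 625 profiles: 81 have a profitable deviation, 544 do not.)

81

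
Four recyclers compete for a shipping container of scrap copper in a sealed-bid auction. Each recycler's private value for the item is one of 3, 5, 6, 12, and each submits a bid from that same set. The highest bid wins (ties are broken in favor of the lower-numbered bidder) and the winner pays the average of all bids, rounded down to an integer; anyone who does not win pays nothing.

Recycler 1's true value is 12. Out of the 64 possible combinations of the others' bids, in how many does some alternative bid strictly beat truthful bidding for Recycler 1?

Others bid (3, 3, 3): truth gives 7; bid 3 gives 9 > 7. Violating.
Others bid (3, 3, 5): truth gives 7; bid 5 gives 8 > 7. Violating.
Others bid (3, 3, 6): truth gives 6; bid 6 gives 8 > 6. Violating.
Others bid (3, 5, 3): truth gives 7; bid 5 gives 8 > 7. Violating.
Others bid (3, 3, 12): truth gives 5; no alternative beats it.
Others bid (3, 5, 12): truth gives 4; no alternative beats it.
(Checking all 64 profiles: 27 have a profitable deviation, 37 do not.)

27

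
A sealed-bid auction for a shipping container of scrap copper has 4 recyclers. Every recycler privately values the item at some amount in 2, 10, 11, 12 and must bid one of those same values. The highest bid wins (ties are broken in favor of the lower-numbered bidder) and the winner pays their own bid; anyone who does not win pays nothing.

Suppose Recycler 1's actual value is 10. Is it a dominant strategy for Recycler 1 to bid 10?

Consider the case where Recycler 2 bids 2, Recycler 3 bids 2 and Recycler 4 bids 2.
Truthful bid 10: wins, pays 10, utility 10 - 10 = 0.
Bid 2 instead: wins, pays 2, utility 10 - 2 = 8.
Since 8 > 0, bidding 2 is strictly better here, so truthful bidding is not dominant.

No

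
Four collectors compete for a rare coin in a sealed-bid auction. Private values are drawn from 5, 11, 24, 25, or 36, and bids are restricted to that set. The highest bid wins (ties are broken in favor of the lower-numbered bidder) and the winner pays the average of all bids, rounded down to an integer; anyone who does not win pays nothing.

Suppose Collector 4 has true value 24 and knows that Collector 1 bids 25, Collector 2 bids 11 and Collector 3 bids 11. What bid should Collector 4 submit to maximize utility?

36

Bid 5: loses, pays 0, utility 0.
Bid 11: loses, pays 0, utility 0.
Bid 24: loses, pays 0, utility 0.
Bid 25: loses, pays 0, utility 0.
Bid 36: wins, pays 20, utility 24 - 20 = 4.
The best choice is 36 with utility 4.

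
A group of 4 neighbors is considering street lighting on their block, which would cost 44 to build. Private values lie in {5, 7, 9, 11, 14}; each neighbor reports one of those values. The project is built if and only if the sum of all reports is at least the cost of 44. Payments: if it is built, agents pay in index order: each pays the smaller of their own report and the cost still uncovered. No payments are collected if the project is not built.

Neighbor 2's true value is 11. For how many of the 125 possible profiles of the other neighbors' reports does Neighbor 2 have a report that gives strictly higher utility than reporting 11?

Others report (7, 14, 14): truth gives 0; report 9 gives 2 > 0. Violating.
Others report (9, 14, 14): truth gives 0; report 7 gives 4 > 0. Violating.
Others report (11, 11, 14): truth gives 0; report 9 gives 2 > 0. Violating.
Others report (11, 14, 11): truth gives 0; report 9 gives 2 > 0. Violating.
Others report (5, 5, 5): truth gives 0; no alternative beats it.
Others report (5, 5, 7): truth gives 0; no alternative beats it.
(Checking all 125 profiles: 13 have a profitable deviation, 112 do not.)

13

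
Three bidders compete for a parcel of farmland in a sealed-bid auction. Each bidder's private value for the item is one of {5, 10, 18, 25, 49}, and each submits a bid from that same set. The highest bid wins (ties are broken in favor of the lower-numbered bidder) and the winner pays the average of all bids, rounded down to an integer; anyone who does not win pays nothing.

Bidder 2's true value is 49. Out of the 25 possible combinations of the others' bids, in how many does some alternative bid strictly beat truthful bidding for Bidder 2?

12

Others bid (5, 5): truth gives 30; bid 10 gives 43 > 30. Violating.
Others bid (5, 10): truth gives 28; bid 10 gives 41 > 28. Violating.
Others bid (5, 18): truth gives 25; bid 18 gives 36 > 25. Violating.
Others bid (5, 25): truth gives 23; bid 25 gives 31 > 23. Violating.
Others bid (5, 49): truth gives 15; no alternative beats it.
Others bid (10, 49): truth gives 13; no alternative beats it.
(Checking all 25 profiles: 12 have a profitable deviation, 13 do not.)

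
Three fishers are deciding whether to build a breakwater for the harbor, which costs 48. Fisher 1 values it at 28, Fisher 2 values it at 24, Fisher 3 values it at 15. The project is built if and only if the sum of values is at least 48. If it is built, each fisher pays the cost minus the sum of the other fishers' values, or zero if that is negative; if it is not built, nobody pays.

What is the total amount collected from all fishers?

Total value 67 ≥ cost 48, so it is built.
Fisher 1: others sum to 39; max(0, 48 - 39) = 9.
Fisher 2: others sum to 43; max(0, 48 - 43) = 5.
Fisher 3: others sum to 52; max(0, 48 - 52) = 0.
Total collected = 9 + 5 + 0 = 14.

14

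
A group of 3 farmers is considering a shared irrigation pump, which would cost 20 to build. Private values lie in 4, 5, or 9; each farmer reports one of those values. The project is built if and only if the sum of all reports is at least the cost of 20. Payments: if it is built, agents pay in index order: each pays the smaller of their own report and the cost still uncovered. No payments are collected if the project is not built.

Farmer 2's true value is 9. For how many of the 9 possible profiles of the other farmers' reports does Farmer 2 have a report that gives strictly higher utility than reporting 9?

Others report (9, 9): truth gives 0; report 4 gives 5 > 0. Violating.
Others report (4, 4): truth gives 0; no alternative beats it.
Others report (4, 5): truth gives 0; no alternative beats it.
(Checking all 9 profiles: 1 has a profitable deviation, 8 do not.)

1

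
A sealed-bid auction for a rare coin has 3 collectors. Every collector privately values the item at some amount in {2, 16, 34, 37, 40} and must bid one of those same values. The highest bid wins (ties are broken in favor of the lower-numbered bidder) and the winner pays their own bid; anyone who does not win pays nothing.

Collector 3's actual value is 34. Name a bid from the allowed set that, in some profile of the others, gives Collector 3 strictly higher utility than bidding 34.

16

Suppose Collector 1 bids 2 and Collector 2 bids 2.
Bid 34: wins, pays 34, utility 34 - 34 = 0.
Bid 16: wins, pays 16, utility 34 - 16 = 18.
So bidding 16 beats truth here (18 > 0).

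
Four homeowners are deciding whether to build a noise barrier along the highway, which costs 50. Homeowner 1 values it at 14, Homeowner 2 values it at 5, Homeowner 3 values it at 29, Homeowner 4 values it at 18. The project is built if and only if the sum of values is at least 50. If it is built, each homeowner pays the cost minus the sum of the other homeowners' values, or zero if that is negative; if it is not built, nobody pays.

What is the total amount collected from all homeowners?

Total value 66 ≥ cost 50, so it is built.
Homeowner 1: others sum to 52; max(0, 50 - 52) = 0.
Homeowner 2: others sum to 61; max(0, 50 - 61) = 0.
Homeowner 3: others sum to 37; max(0, 50 - 37) = 13.
Homeowner 4: others sum to 48; max(0, 50 - 48) = 2.
Total collected = 0 + 0 + 13 + 2 = 15.

15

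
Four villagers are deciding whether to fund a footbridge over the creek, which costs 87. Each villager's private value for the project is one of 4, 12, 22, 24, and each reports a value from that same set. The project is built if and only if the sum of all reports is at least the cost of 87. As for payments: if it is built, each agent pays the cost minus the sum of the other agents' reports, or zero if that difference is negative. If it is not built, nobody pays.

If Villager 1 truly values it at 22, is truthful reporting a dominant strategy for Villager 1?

Yes

Check each profile of the others' reports and compare truth against every alternative report.
Others report (24, 24, 24): truth gives 7, best alternative gives 7.
Others report (22, 24, 24): truth gives 5, best alternative gives 5.
Others report (24, 22, 24): truth gives 5, best alternative gives 5.
Others report (24, 24, 22): truth gives 5, best alternative gives 5.
Others report (22, 22, 24): truth gives 3, best alternative gives 3.
Others report (22, 24, 22): truth gives 3, best alternative gives 3.
(Remaining 58 profiles checked similarly; truth is weakly best in each.)
In every case the truthful report is at least as good as any alternative, so it is a dominant strategy.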